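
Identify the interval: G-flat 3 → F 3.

Descending from Gb3 to F3 is the same interval as ascending F3 to Gb3.
F to G spans two letter names (F-G), so the interval is some kind of second.
A major second would be 2 semitones, but F3 to Gb3 is 1 — one semitone narrower, making it a minor second.

minor second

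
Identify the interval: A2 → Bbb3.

A to B spans two letter names (A-B), plus an octave: a ninth.
A2 to Bbb3 spans 12 semitones — two semitones narrower than the major ninth (14) — giving a diminished ninth.

diminished 9th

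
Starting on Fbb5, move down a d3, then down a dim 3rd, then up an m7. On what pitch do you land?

Down a diminished third from Fbb5: Db5 (2 semitones down).
Db5 down a diminished third → B4 (2 semitones).
B4 up a minor seventh → A5 (10 semitones).

A5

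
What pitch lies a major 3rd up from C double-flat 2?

Three letter names up from C: E.
A major third spans 4 semitones, so from Cbb2 the target pitch is Ebb2.

E double-flat 2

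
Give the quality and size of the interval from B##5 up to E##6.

perfect 4th

B to E spans four letter names (B-C-D-E), so the interval is some kind of fourth.
Counting semitones, B##5→E##6 is 5, which is the perfect fourth.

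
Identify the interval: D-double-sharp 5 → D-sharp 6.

d8

D to D is the same letter name, plus an octave: an octave.
D##5 to D#6 spans 11 semitones — one semitone narrower than the perfect octave (12) — giving a diminished octave.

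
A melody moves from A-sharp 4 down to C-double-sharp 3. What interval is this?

minor thirteenth

Descending from A#4 to C##3 is the same interval as ascending C##3 to A#4.
C to A spans six letter names (C-D-E-F-G-A), plus an octave, so the interval is some kind of thirteenth.
At 20 semitones, C##3→A#4 falls one short of a major thirteenth: minor.
(Equivalently, a compound minor sixth: a minor sixth plus an octave.)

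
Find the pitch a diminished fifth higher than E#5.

Counting five letter names up from E lands on B.
A diminished fifth spans 6 semitones, so from E#5 the target pitch is B5.

B5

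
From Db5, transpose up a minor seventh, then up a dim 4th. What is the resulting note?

Fbb6

Up a minor seventh from Db5: Cb6 (10 semitones up).
Up a diminished fourth from Cb6: Fbb6 (4 semitones up).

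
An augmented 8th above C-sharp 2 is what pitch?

C-double-sharp 3

For an octave the letter name doesn't change: still C, an octave up.
Moving 13 semitones up from C#2 (the size of an augmented octave) reaches C##3.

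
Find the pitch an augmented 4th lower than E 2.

The fourth takes the letter from E down to B.
Moving 6 semitones down from E2 (the size of an augmented fourth) reaches Bb1.

B flat 1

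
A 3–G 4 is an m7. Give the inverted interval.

Interval numbers invert to sum to nine: 7 + 2 = 9, so a seventh inverts to a second.
Quality inverts too: minor becomes major. That makes the inversion a major second.

major second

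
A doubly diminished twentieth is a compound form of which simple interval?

Each octave removed subtracts seven from the number: 20 − 14 = 6.
Quality carries through unchanged, so the simple form is a doubly diminished sixth.

dd6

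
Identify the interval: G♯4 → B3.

major sixth

Descending from G#4 to B3 is the same interval as ascending B3 to G#4.
B to G spans six letter names (B-C-D-E-F-G) — that makes it a sixth of some quality.
Counting semitones, B3→G#4 is 9, which is the major sixth.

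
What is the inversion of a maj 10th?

First reduce the compound major tenth to its simple form, a major third.
Inverted interval numbers add to nine, so a third pairs with a sixth (3 + 6 = 9).
And major becomes minor under inversion, so we get a minor sixth.

m6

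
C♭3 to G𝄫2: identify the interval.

augmented fourth

Descending from Cb3 to Gbb2 is the same interval as ascending Gbb2 to Cb3.
G to C spans four letter names (G-A-B-C) — that makes it a fourth of some quality.
A perfect fourth would be 5 semitones; Gbb2 to Cb3 is 6, one semitone wider, so the interval is augmented.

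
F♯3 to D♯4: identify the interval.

F to D spans six letter names (F-G-A-B-C-D): a sixth.
F#3 to D#4 is 9 semitones, matching the major sixth exactly, so the quality is major.

major sixth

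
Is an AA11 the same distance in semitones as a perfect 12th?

Both span 19 semitones: a doubly augmented eleventh and a perfect twelfth are the same chromatic distance.

Yes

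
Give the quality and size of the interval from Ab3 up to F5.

major 13th

A to F spans six letter names (A-B-C-D-E-F), plus an octave: a thirteenth.
Counting semitones, Ab3→F5 is 21, which is the major thirteenth.
(Equivalently, a compound major sixth: a major sixth plus an octave.)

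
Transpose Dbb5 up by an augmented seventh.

C6

Counting seven letter names up from D lands on C.
An augmented seventh is 12 semitones; 12 semitones up from Dbb5 gives C6.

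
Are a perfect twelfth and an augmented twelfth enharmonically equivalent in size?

A perfect twelfth spans 19 semitones; an augmented twelfth spans 20 semitones. They differ by 1.

No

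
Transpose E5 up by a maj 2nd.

Two letter names up from E: F.
A major second spans 2 semitones, so from E5 the target pitch is F#5.

F#5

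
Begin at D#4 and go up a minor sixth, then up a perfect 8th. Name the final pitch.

B5

A minor sixth up from D#4 is B4.
Up a perfect octave from B4: B5 (12 semitones up).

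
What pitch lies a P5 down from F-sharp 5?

The fifth takes the letter from F down to B.
A perfect fifth spans 7 semitones, so from F#5 the target pitch is B4.

B 4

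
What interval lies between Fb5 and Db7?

major thirteenth

F to D spans six letter names (F-G-A-B-C-D), plus an octave, so the interval is some kind of thirteenth.
The major thirteenth spans 21 semitones, and Fb5 to Db7 is exactly 21 semitones — so this is a major thirteenth.
(Equivalently, a compound major sixth: a major sixth plus an octave.)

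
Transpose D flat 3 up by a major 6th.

The sixth takes the letter from D up to B.
A major sixth spans 9 semitones, so from Db3 the target pitch is Bb3.

B flat 3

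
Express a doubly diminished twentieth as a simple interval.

Take out 2 octaves (14 from the number): 20 − 14 = 6.
That makes a doubly diminished twentieth a compound doubly diminished sixth — 2 octaves plus a doubly diminished sixth.

doubly diminished 6th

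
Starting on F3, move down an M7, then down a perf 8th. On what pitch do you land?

A major seventh down from F3 is Gb2.
A perfect octave down from Gb2 is Gb1.

Gb1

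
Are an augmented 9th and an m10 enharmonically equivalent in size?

Yes

An augmented ninth spans 15 semitones, and a minor tenth also spans 15 semitones — they're enharmonic.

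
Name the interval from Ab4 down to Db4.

Descending from Ab4 to Db4 is the same interval as ascending Db4 to Ab4.
D to A spans five letter names (D-E-F-G-A): a fifth.
The perfect fifth spans 7 semitones, and Db4 to Ab4 is exactly 7 semitones — so this is a perfect fifth.

perfect fifth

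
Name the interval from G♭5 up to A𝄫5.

m2

G to A spans two letter names (G-A) — that makes it a second of some quality.
Gb5 to Abb5 is 1 semitone, a half step short of the major second (2), so this is minor.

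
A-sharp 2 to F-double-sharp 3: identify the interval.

M6

A to F spans six letter names (A-B-C-D-E-F): a sixth.
Counting semitones, A#2→F##3 is 9, which is the major sixth.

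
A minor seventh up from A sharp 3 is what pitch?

Seven letter names up from A: G.
A minor seventh is 10 semitones; 10 semitones up from A#3 gives G#4.

G sharp 4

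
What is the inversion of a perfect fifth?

P4

The rule of nine gives the new number: 9 − 5 = 4, so a fifth becomes a fourth.
Quality inverts too: perfect stays perfect. That makes the inversion a perfect fourth.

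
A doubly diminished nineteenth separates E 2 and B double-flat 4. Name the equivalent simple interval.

Subtracting seven from the interval number removes an octave: 19 − 14 = 5.
So a doubly diminished nineteenth is 2 octaves plus a doubly diminished fifth. The quality is unchanged.

dd5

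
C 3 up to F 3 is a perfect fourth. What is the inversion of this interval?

Interval numbers invert to sum to nine: 4 + 5 = 9, so a fourth inverts to a fifth.
The quality also flips — perfect stays perfect — giving a perfect fifth.

perfect fifth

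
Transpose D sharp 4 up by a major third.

F double-sharp 4

The third takes the letter from D up to F.
Moving 4 semitones up from D#4 (the size of a major third) reaches F##4.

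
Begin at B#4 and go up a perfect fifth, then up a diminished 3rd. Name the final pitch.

Up a perfect fifth from B#4: F##5 (7 semitones up).
F##5 up a diminished third → A5 (2 semitones).

A5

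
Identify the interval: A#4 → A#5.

A to A is the same letter name, plus an octave — that makes it an octave of some quality.
The perfect octave spans 12 semitones, and A#4 to A#5 is exactly 12 semitones — so this is a perfect octave.

P8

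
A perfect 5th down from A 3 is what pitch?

The fifth takes the letter from A down to D.
Moving 7 semitones down from A3 (the size of a perfect fifth) reaches D3.

D 3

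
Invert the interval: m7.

major second

The rule of nine gives the new number: 9 − 7 = 2, so a seventh becomes a second.
The quality also flips — minor becomes major — giving a major second.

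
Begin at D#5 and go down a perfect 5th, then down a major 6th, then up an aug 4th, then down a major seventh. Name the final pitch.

D#5 down a perfect fifth → G#4 (7 semitones).
A major sixth down from G#4 is B3.
An augmented fourth up from B3 is E#4.
A major seventh down from E#4 is F#3.

F#3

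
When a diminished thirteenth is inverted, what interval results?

First reduce the compound diminished thirteenth to its simple form, a diminished sixth.
The rule of nine gives the new number: 9 − 6 = 3, so a sixth becomes a third.
Quality inverts too: diminished becomes augmented. That makes the inversion an augmented third.

A3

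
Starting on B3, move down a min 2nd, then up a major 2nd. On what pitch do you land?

A minor second down from B3 is A#3.
Up a major second from A#3: B#3 (2 semitones up).

B#3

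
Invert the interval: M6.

Inverted interval numbers add to nine, so a sixth pairs with a third (6 + 3 = 9).
The quality also flips — major becomes minor — giving a minor third.

m3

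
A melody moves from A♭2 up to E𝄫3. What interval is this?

diminished 5th

A to E spans five letter names (A-B-C-D-E): a fifth.
Ab2 to Ebb3 spans 6 semitones — one semitone narrower than the perfect fifth (7) — giving a diminished fifth.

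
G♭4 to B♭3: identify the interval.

Descending from Gb4 to Bb3 is the same interval as ascending Bb3 to Gb4.
B to G spans six letter names (B-C-D-E-F-G) — that makes it a sixth of some quality.
A major sixth would be 9 semitones, but Bb3 to Gb4 is 8 — one semitone narrower, making it a minor sixth.

minor sixth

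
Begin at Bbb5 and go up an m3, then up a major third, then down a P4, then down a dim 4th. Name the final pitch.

G5

Bbb5 up a minor third → Dbb6 (3 semitones).
A major third up from Dbb6 is Fb6.
A perfect fourth down from Fb6 is Cb6.
Down a diminished fourth from Cb6: G5 (4 semitones down).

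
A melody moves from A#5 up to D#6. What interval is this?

perfect fourth

A to D spans four letter names (A-B-C-D) — that makes it a fourth of some quality.
The perfect fourth spans 5 semitones, and A#5 to D#6 is exactly 5 semitones — so this is a perfect fourth.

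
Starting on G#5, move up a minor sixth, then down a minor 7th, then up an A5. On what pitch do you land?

C##6

G#5 up a minor sixth → E6 (8 semitones).
E6 down a minor seventh → F#5 (10 semitones).
Up an augmented fifth from F#5: C##6 (8 semitones up).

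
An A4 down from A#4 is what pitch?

E4

Counting four letter names down from A lands on E.
An augmented fourth spans 6 semitones, so from A#4 the target pitch is E4.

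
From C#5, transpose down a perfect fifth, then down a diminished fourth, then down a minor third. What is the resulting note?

A##3

Down a perfect fifth from C#5: F#4 (7 semitones down).
Down a diminished fourth from F#4: C##4 (4 semitones down).
C##4 down a minor third → A##3 (3 semitones).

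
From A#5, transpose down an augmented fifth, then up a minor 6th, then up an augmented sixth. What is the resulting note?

G#6

An augmented fifth down from A#5 is D5.
A minor sixth up from D5 is Bb5.
Up an augmented sixth from Bb5: G#6 (10 semitones up).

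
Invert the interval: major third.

The rule of nine gives the new number: 9 − 3 = 6, so a third becomes a sixth.
Quality inverts too: major becomes minor. That makes the inversion a minor sixth.

minor sixth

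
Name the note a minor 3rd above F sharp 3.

A 3

The third takes the letter from F up to A.
Moving 3 semitones up from F#3 (the size of a minor third) reaches A3.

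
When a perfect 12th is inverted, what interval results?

First reduce the compound perfect twelfth to its simple form, a perfect fifth.
Interval numbers invert to sum to nine: 5 + 4 = 9, so a fifth inverts to a fourth.
The quality also flips — perfect stays perfect — giving a perfect fourth.

perfect 4th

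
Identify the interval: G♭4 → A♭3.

minor seventh

Descending from Gb4 to Ab3 is the same interval as ascending Ab3 to Gb4.
A to G spans seven letter names (A-B-C-D-E-F-G): a seventh.
Ab3 to Gb4 is 10 semitones, a half step short of the major seventh (11), so this is minor.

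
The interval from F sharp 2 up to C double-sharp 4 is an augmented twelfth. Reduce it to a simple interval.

Take out an octave (7 from the number): 12 − 7 = 5.
That makes an augmented twelfth a compound augmented fifth — an octave plus an augmented fifth.

augmented fifth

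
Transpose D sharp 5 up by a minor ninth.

Two letters up from D (plus an octave) reaches E.
A minor ninth is 13 semitones; 13 semitones up from D#5 gives E6.

E 6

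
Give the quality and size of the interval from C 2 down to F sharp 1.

diminished fifth

Descending from C2 to F#1 is the same interval as ascending F#1 to C2.
F to C spans five letter names (F-G-A-B-C), so the interval is some kind of fifth.
The perfect fifth is 7 semitones; here we have 6, one semitone narrower: diminished.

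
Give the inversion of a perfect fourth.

perfect 5th

The rule of nine gives the new number: 9 − 4 = 5, so a fourth becomes a fifth.
Quality inverts too: perfect stays perfect. That makes the inversion a perfect fifth.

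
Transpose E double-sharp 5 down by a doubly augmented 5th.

Counting five letter names down from E lands on A.
A doubly augmented fifth is 9 semitones; 9 semitones down from E##5 gives A4.

A 4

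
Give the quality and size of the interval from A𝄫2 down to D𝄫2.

P5

Descending from Abb2 to Dbb2 is the same interval as ascending Dbb2 to Abb2.
D to A spans five letter names (D-E-F-G-A), so the interval is some kind of fifth.
Dbb2 to Abb2 is 7 semitones, matching the perfect fifth exactly, so the quality is perfect.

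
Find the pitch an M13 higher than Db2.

Bb3

Counting six letter names plus an octave up from D lands on B.
A major thirteenth is 21 semitones; 21 semitones up from Db2 gives Bb3.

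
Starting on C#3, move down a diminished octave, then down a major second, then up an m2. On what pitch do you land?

C#3 down a diminished octave → C##2 (11 semitones).
C##2 down a major second → B#1 (2 semitones).
A minor second up from B#1 is C#2.

C#2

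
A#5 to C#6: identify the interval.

minor 3rd

A to C spans three letter names (A-B-C), so the interval is some kind of third.
At 3 semitones, A#5→C#6 falls one short of a major third: minor.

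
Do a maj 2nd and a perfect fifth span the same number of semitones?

2 semitones (major second) vs 7 semitones (perfect fifth): not equal.

No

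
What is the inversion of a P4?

Inverted interval numbers add to nine, so a fourth pairs with a fifth (4 + 5 = 9).
And perfect stays perfect under inversion, so we get a perfect fifth.

perfect fifth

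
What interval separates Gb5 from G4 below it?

diminished octave

Descending from Gb5 to G4 is the same interval as ascending G4 to Gb5.
G to G is the same letter name, plus an octave: an octave.
G4 to Gb5 spans 11 semitones — one semitone narrower than the perfect octave (12) — giving a diminished octave.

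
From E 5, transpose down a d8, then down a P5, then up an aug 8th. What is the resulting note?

A diminished octave down from E5 is E#4.
A perfect fifth down from E#4 is A#3.
A#3 up an augmented octave → A##4 (13 semitones).

A double-sharp 4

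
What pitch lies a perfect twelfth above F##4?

C##6

The twelfth's letter: F up five letter names plus an octave → C.
A perfect twelfth spans 19 semitones, so from F##4 the target pitch is C##6.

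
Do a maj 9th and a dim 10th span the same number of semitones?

Yes

A major ninth spans 14 semitones, and a diminished tenth also spans 14 semitones — they're enharmonic.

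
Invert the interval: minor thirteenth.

major third

First reduce the compound minor thirteenth to its simple form, a minor sixth.
Interval numbers invert to sum to nine: 6 + 3 = 9, so a sixth inverts to a third.
And minor becomes major under inversion, so we get a major third.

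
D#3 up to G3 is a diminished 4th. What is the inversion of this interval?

A5

Inverted interval numbers add to nine, so a fourth pairs with a fifth (4 + 5 = 9).
And diminished becomes augmented under inversion, so we get an augmented fifth.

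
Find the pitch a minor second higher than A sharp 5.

B 5

The second takes the letter from A up to B.
A minor second spans 1 semitone, so from A#5 the target pitch is B5.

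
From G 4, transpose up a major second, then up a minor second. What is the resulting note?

Up a major second from G4: A4 (2 semitones up).
A minor second up from A4 is Bb4.

B flat 4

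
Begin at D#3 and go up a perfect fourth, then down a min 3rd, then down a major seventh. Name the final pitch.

F#2

A perfect fourth up from D#3 is G#3.
G#3 down a minor third → E#3 (3 semitones).
Down a major seventh from E#3: F#2 (11 semitones down).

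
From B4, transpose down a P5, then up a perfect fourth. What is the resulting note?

A4

B4 down a perfect fifth → E4 (7 semitones).
E4 up a perfect fourth → A4 (5 semitones).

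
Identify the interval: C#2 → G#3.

C to G spans five letter names (C-D-E-F-G), plus an octave, so the interval is some kind of twelfth.
Counting semitones, C#2→G#3 is 19, which is the perfect twelfth.
(Equivalently, a compound perfect fifth: a perfect fifth plus an octave.)

perfect twelfth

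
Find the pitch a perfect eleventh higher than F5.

The eleventh's letter: F up four letter names plus an octave → B.
A perfect eleventh is 17 semitones; 17 semitones up from F5 gives Bb6.

Bb6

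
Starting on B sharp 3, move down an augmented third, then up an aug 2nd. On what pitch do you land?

B#3 down an augmented third → G3 (5 semitones).
An augmented second up from G3 is A#3.

A sharp 3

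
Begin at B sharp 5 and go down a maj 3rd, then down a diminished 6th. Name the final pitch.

B double-sharp 4

A major third down from B#5 is G#5.
A diminished sixth down from G#5 is B##4.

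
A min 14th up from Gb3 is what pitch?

Fb5

Seven letters up from G (plus an octave) reaches F.
A minor fourteenth spans 22 semitones, so from Gb3 the target pitch is Fb5.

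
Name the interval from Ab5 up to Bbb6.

minor ninth

A to B spans two letter names (A-B), plus an octave: a ninth.
A major ninth would be 14 semitones, but Ab5 to Bbb6 is 13 — one semitone narrower, making it a minor ninth.
(Equivalently, a compound minor second: a minor second plus an octave.)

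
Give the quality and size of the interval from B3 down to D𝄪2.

Descending from B3 to D##2 is the same interval as ascending D##2 to B3.
D to B spans six letter names (D-E-F-G-A-B), plus an octave — that makes it a thirteenth of some quality.
The major thirteenth is 21 semitones; here we have 19, two semitones narrower: diminished.
(Equivalently, a compound diminished sixth: a diminished sixth plus an octave.)

diminished thirteenth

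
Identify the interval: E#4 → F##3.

Descending from E#4 to F##3 is the same interval as ascending F##3 to E#4.
F to E spans seven letter names (F-G-A-B-C-D-E) — that makes it a seventh of some quality.
At 10 semitones, F##3→E#4 falls one short of a major seventh: minor.

minor 7th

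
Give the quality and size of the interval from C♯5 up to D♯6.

C to D spans two letter names (C-D), plus an octave: a ninth.
Counting semitones, C#5→D#6 is 14, which is the major ninth.
(Equivalently, a compound major second: a major second plus an octave.)

major ninth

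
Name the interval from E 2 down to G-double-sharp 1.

Descending from E2 to G##1 is the same interval as ascending G##1 to E2.
G to E spans six letter names (G-A-B-C-D-E): a sixth.
A major sixth would be 9 semitones; G##1 to E2 is 7, two semitones narrower, so the interval is diminished.

d6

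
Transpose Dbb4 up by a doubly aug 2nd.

E4

Counting two letter names up from D lands on E.
Moving 4 semitones up from Dbb4 (the size of a doubly augmented second) reaches E4.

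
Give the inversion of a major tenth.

minor sixth

First reduce the compound major tenth to its simple form, a major third.
Inverted interval numbers add to nine, so a third pairs with a sixth (3 + 6 = 9).
Quality inverts too: major becomes minor. That makes the inversion a minor sixth.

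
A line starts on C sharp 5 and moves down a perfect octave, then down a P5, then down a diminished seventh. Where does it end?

G double-sharp 2

C#5 down a perfect octave → C#4 (12 semitones).
A perfect fifth down from C#4 is F#3.
Down a diminished seventh from F#3: G##2 (9 semitones down).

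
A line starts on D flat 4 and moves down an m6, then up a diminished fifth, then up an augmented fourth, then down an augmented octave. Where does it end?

F flat 3

A minor sixth down from Db4 is F3.
Up a diminished fifth from F3: Cb4 (6 semitones up).
An augmented fourth up from Cb4 is F4.
Down an augmented octave from F4: Fb3 (13 semitones down).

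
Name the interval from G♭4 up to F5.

major 7th

G to F spans seven letter names (G-A-B-C-D-E-F): a seventh.
Counting semitones, Gb4→F5 is 11, which is the major seventh.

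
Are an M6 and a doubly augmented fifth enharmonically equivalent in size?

Yes

A major sixth = 9 semitones = a doubly augmented fifth; enharmonically equal.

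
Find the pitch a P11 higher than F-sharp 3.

The eleventh's letter: F up four letter names plus an octave → B.
A perfect eleventh is 17 semitones; 17 semitones up from F#3 gives B4.

B 4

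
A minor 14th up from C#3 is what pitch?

The fourteenth's letter: C up seven letter names plus an octave → B.
Moving 22 semitones up from C#3 (the size of a minor fourteenth) reaches B4.

B4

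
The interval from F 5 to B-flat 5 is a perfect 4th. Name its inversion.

Interval numbers invert to sum to nine: 4 + 5 = 9, so a fourth inverts to a fifth.
Quality inverts too: perfect stays perfect. That makes the inversion a perfect fifth.

perfect 5th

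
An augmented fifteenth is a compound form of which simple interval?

Each octave removed subtracts seven from the number: 15 − 7 = 8.
So an augmented fifteenth is an octave plus an augmented octave. The quality is unchanged.

A8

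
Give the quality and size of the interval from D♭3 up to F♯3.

A3

D to F spans three letter names (D-E-F) — that makes it a third of some quality.
The major third is 4 semitones; here we have 5, one semitone wider: augmented.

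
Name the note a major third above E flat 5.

G 5

Three letter names up from E: G.
A major third is 4 semitones; 4 semitones up from Eb5 gives G5.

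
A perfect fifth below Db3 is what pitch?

Gb2

The fifth takes the letter from D down to G.
A perfect fifth spans 7 semitones, so from Db3 the target pitch is Gb2.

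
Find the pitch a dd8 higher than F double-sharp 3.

For an octave the letter name doesn't change: still F, an octave up.
Moving 10 semitones up from F##3 (the size of a doubly diminished octave) reaches F4.

F 4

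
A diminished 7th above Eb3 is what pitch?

Counting seven letter names up from E lands on D.
A diminished seventh spans 9 semitones, so from Eb3 the target pitch is Dbb4.

Dbb4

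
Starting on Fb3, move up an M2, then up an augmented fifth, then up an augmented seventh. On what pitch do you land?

C##5

Fb3 up a major second → Gb3 (2 semitones).
Up an augmented fifth from Gb3: D4 (8 semitones up).
Up an augmented seventh from D4: C##5 (12 semitones up).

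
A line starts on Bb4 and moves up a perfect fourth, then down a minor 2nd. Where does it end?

D5

Bb4 up a perfect fourth → Eb5 (5 semitones).
Eb5 down a minor second → D5 (1 semitone).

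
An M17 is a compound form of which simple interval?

major 3rd

Take out 2 octaves (14 from the number): 17 − 14 = 3.
Quality carries through unchanged, so the simple form is a major third.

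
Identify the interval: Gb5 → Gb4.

Descending from Gb5 to Gb4 is the same interval as ascending Gb4 to Gb5.
G to G is the same letter name, plus an octave — that makes it an octave of some quality.
The perfect octave spans 12 semitones, and Gb4 to Gb5 is exactly 12 semitones — so this is a perfect octave.

P8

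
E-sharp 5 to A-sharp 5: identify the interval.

E to A spans four letter names (E-F-G-A), so the interval is some kind of fourth.
The perfect fourth spans 5 semitones, and E#5 to A#5 is exactly 5 semitones — so this is a perfect fourth.

perfect fourth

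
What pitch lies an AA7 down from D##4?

Eb3

The seventh takes the letter from D down to E.
A doubly augmented seventh is 13 semitones; 13 semitones down from D##4 gives Eb3.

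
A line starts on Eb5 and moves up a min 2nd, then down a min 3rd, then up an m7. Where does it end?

A minor second up from Eb5 is Fb5.
Fb5 down a minor third → Db5 (3 semitones).
Up a minor seventh from Db5: Cb6 (10 semitones up).

Cb6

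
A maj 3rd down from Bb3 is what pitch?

Gb3

Counting three letter names down from B lands on G.
A major third is 4 semitones; 4 semitones down from Bb3 gives Gb3.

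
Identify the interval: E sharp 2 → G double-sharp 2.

E to G spans three letter names (E-F-G): a third.
Counting semitones, E#2→G##2 is 4, which is the major third.

major third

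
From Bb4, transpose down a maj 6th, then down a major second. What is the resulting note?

Cb4

Down a major sixth from Bb4: Db4 (9 semitones down).
A major second down from Db4 is Cb4.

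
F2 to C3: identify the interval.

F to C spans five letter names (F-G-A-B-C), so the interval is some kind of fifth.
Counting semitones, F2→C3 is 7, which is the perfect fifth.

perfect 5th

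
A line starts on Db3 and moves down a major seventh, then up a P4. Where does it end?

A major seventh down from Db3 is Ebb2.
Up a perfect fourth from Ebb2: Abb2 (5 semitones up).

Abb2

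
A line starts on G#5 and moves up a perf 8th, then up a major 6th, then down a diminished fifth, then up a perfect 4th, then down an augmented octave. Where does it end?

Up a perfect octave from G#5: G#6 (12 semitones up).
Up a major sixth from G#6: E#7 (9 semitones up).
E#7 down a diminished fifth → A##6 (6 semitones).
A perfect fourth up from A##6 is D##7.
Down an augmented octave from D##7: D#6 (13 semitones down).

D#6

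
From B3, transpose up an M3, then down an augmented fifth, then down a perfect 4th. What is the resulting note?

A major third up from B3 is D#4.
D#4 down an augmented fifth → G3 (8 semitones).
A perfect fourth down from G3 is D3.

D3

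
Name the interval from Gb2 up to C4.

augmented eleventh

G to C spans four letter names (G-A-B-C), plus an octave — that makes it an eleventh of some quality.
Gb2 to C4 spans 18 semitones — one semitone wider than the perfect eleventh (17) — giving an augmented eleventh.
(Equivalently, a compound augmented fourth: an augmented fourth plus an octave.)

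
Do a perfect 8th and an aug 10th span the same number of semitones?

A perfect octave is 12 semitones but an augmented tenth is 17 semitones — different sizes.

No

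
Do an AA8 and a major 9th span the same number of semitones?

Yes

A doubly augmented octave spans 14 semitones, and a major ninth also spans 14 semitones — they're enharmonic.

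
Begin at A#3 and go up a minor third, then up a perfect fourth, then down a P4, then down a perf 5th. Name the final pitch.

F#3

Up a minor third from A#3: C#4 (3 semitones up).
C#4 up a perfect fourth → F#4 (5 semitones).
F#4 down a perfect fourth → C#4 (5 semitones).
A perfect fifth down from C#4 is F#3.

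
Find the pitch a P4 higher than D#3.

The fourth takes the letter from D up to G.
Moving 5 semitones up from D#3 (the size of a perfect fourth) reaches G#3.

G#3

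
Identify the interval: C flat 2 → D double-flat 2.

minor second

C to D spans two letter names (C-D), so the interval is some kind of second.
At 1 semitone, Cb2→Dbb2 falls one short of a major second: minor.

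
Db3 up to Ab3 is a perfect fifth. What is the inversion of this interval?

Inverted interval numbers add to nine, so a fifth pairs with a fourth (5 + 4 = 9).
Quality inverts too: perfect stays perfect. That makes the inversion a perfect fourth.

P4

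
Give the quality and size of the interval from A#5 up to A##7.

A15

A to A is the same letter name, plus 2 octaves, so the interval is some kind of fifteenth.
A#5 to A##7 spans 25 semitones — one semitone wider than the perfect fifteenth (24) — giving an augmented fifteenth.
(Equivalently, a compound augmented octave: an augmented octave plus an octave.)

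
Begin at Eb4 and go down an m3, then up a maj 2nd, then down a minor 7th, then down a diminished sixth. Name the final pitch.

A minor third down from Eb4 is C4.
C4 up a major second → D4 (2 semitones).
Down a minor seventh from D4: E3 (10 semitones down).
A diminished sixth down from E3 is G##2.

G##2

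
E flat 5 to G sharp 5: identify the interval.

augmented third

E to G spans three letter names (E-F-G), so the interval is some kind of third.
Eb5 to G#5 spans 5 semitones — one semitone wider than the major third (4) — giving an augmented third.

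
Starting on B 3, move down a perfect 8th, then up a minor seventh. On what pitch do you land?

A 3

B3 down a perfect octave → B2 (12 semitones).
Up a minor seventh from B2: A3 (10 semitones up).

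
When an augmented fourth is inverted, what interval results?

diminished 5th

Inverted interval numbers add to nine, so a fourth pairs with a fifth (4 + 5 = 9).
And augmented becomes diminished under inversion, so we get a diminished fifth.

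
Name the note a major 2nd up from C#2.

Two letter names up from C: D.
A major second is 2 semitones; 2 semitones up from C#2 gives D#2.

D#2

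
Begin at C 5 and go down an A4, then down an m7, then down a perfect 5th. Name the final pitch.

An augmented fourth down from C5 is Gb4.
A minor seventh down from Gb4 is Ab3.
A perfect fifth down from Ab3 is Db3.

D flat 3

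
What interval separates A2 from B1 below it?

minor seventh

Descending from A2 to B1 is the same interval as ascending B1 to A2.
B to A spans seven letter names (B-C-D-E-F-G-A): a seventh.
B1 to A2 is 10 semitones, a half step short of the major seventh (11), so this is minor.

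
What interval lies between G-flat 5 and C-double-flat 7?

diminished 11th

G to C spans four letter names (G-A-B-C), plus an octave, so the interval is some kind of eleventh.
The perfect eleventh is 17 semitones; here we have 16, one semitone narrower: diminished.
(Equivalently, a compound diminished fourth: a diminished fourth plus an octave.)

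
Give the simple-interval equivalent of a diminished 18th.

Subtracting seven from the interval number removes an octave: 18 − 14 = 4.
Quality carries through unchanged, so the simple form is a diminished fourth.

d4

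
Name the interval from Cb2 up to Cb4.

P15

C to C is the same letter name, plus 2 octaves: a fifteenth.
Cb2 to Cb4 is 24 semitones, matching the perfect fifteenth exactly, so the quality is perfect.
(Equivalently, a compound perfect octave: a perfect octave plus an octave.)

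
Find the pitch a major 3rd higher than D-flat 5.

F 5

Three letter names up from D: F.
Moving 4 semitones up from Db5 (the size of a major third) reaches F5.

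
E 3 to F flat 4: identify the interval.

diminished ninth

E to F spans two letter names (E-F), plus an octave, so the interval is some kind of ninth.
A major ninth would be 14 semitones; E3 to Fb4 is 12, two semitones narrower, so the interval is diminished.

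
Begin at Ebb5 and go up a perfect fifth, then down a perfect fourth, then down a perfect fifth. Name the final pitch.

Ebb5 up a perfect fifth → Bbb5 (7 semitones).
A perfect fourth down from Bbb5 is Fb5.
Fb5 down a perfect fifth → Bbb4 (7 semitones).

Bbb4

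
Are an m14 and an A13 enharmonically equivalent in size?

Yes

A minor fourteenth = 22 semitones = an augmented thirteenth; enharmonically equal.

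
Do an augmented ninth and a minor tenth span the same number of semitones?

Yes

An augmented ninth spans 15 semitones, and a minor tenth also spans 15 semitones — they're enharmonic.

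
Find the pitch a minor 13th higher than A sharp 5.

The thirteenth's letter: A up six letter names plus an octave → F.
A minor thirteenth spans 20 semitones, so from A#5 the target pitch is F#7.

F sharp 7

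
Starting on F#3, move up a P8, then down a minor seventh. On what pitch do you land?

Up a perfect octave from F#3: F#4 (12 semitones up).
Down a minor seventh from F#4: G#3 (10 semitones down).

G#3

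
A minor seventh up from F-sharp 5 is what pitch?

E 6

The seventh takes the letter from F up to E.
Moving 10 semitones up from F#5 (the size of a minor seventh) reaches E6.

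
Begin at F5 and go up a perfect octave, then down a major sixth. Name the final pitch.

Ab5

A perfect octave up from F5 is F6.
F6 down a major sixth → Ab5 (9 semitones).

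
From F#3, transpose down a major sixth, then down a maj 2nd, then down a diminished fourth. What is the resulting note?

D#2

F#3 down a major sixth → A2 (9 semitones).
Down a major second from A2: G2 (2 semitones down).
A diminished fourth down from G2 is D#2.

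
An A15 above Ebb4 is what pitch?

Eb6

A fifteenth keeps the letter name E, two octaves up from E.
Moving 25 semitones up from Ebb4 (the size of an augmented fifteenth) reaches Eb6.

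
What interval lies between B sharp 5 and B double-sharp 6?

B to B is the same letter name, plus an octave, so the interval is some kind of octave.
B#5 to B##6 spans 13 semitones — one semitone wider than the perfect octave (12) — giving an augmented octave.

A8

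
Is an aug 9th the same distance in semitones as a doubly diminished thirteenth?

An augmented ninth spans 15 semitones; a doubly diminished thirteenth spans 18 semitones. They differ by 3.

No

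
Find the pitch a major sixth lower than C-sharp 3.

Counting six letter names down from C lands on E.
A major sixth is 9 semitones; 9 semitones down from C#3 gives E2.

E 2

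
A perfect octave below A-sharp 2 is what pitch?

For an octave the letter name doesn't change: still A, an octave down.
A perfect octave spans 12 semitones, so from A#2 the target pitch is A#1.

A-sharp 1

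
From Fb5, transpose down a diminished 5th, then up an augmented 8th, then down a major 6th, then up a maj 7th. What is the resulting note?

Down a diminished fifth from Fb5: Bb4 (6 semitones down).
An augmented octave up from Bb4 is B5.
B5 down a major sixth → D5 (9 semitones).
A major seventh up from D5 is C#6.

C#6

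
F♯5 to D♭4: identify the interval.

Descending from F#5 to Db4 is the same interval as ascending Db4 to F#5.
D to F spans three letter names (D-E-F), plus an octave — that makes it a tenth of some quality.
Db4 to F#5 spans 17 semitones — one semitone wider than the major tenth (16) — giving an augmented tenth.
(Equivalently, a compound augmented third: an augmented third plus an octave.)

augmented tenth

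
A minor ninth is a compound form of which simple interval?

minor 2nd

Each octave removed subtracts seven from the number: 9 − 7 = 2.
Quality carries through unchanged, so the simple form is a minor second.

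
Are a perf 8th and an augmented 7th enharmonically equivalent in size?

Yes

A perfect octave spans 12 semitones, and an augmented seventh also spans 12 semitones — they're enharmonic.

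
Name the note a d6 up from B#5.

Six letter names up from B: G.
A diminished sixth is 7 semitones; 7 semitones up from B#5 gives G6.

G6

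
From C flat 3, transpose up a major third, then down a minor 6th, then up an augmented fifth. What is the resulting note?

Up a major third from Cb3: Eb3 (4 semitones up).
Down a minor sixth from Eb3: G2 (8 semitones down).
Up an augmented fifth from G2: D#3 (8 semitones up).

D sharp 3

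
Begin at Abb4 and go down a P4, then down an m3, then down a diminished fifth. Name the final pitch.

Abb4 down a perfect fourth → Ebb4 (5 semitones).
A minor third down from Ebb4 is Cb4.
Down a diminished fifth from Cb4: F3 (6 semitones down).

F3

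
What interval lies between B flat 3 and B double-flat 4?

d8

B to B is the same letter name, plus an octave: an octave.
A perfect octave would be 12 semitones; Bb3 to Bbb4 is 11, one semitone narrower, so the interval is diminished.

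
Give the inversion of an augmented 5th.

The rule of nine gives the new number: 9 − 5 = 4, so a fifth becomes a fourth.
The quality also flips — augmented becomes diminished — giving a diminished fourth.

diminished fourth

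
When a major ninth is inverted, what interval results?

First reduce the compound major ninth to its simple form, a major second.
Inverted interval numbers add to nine, so a second pairs with a seventh (2 + 7 = 9).
The quality also flips — major becomes minor — giving a minor seventh.

minor seventh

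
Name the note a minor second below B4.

The second takes the letter from B down to A.
A minor second spans 1 semitone, so from B4 the target pitch is A#4.

A#4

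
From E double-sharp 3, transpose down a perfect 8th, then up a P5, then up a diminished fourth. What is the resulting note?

Down a perfect octave from E##3: E##2 (12 semitones down).
E##2 up a perfect fifth → B##2 (7 semitones).
B##2 up a diminished fourth → E#3 (4 semitones).

E sharp 3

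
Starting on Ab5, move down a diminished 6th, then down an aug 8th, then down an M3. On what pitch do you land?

A diminished sixth down from Ab5 is C#5.
Down an augmented octave from C#5: C4 (13 semitones down).
C4 down a major third → Ab3 (4 semitones).

Ab3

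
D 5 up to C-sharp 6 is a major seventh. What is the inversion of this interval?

Interval numbers invert to sum to nine: 7 + 2 = 9, so a seventh inverts to a second.
And major becomes minor under inversion, so we get a minor second.

minor second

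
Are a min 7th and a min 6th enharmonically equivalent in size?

10 semitones (minor seventh) vs 8 semitones (minor sixth): not equal.

No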